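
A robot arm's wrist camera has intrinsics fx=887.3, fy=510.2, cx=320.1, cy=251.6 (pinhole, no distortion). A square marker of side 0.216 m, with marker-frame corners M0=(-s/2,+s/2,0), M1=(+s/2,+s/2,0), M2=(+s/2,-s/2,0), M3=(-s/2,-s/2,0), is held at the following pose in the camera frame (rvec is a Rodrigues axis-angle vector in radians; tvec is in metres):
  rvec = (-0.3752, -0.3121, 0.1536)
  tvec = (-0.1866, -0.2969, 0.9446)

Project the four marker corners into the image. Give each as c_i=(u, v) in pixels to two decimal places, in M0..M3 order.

c0=(17.70, 123.39) c1=(230.01, 155.57) c2=(254.28, 63.55) c3=(61.78, 28.54)

Intrinsics K: fx=887.3, fy=510.2, cx=320.1, cy=251.6
Marker side s = 0.216 m; corners in marker frame (Z=0):
  M0 = (-0.1080, +0.1080, 0)
  M1 = (+0.1080, +0.1080, 0)
  M2 = (+0.1080, -0.1080, 0)
  M3 = (-0.1080, -0.1080, 0)
rvec = (-0.3752, -0.3121, 0.1536), |rvec| = θ = 0.51164 rad = 29.315°
Rodrigues: sinθ=0.48961, 1−cosθ=0.12806; R = I + sinθ·[k]× + (1−cosθ)·[k]×²:
    [+0.94081 -0.08970 -0.32685]
    [+0.20427 +0.91959 +0.33559]
    [+0.27047 -0.38249 +0.88348]
t = (-0.1866, -0.2969, 0.9446) m
M0: Pc = R·M0+t = (-0.29790, -0.21965, +0.87408); u = 887.3·(-0.29790)/0.87408 + 320.1 = 17.6994, v = 510.2·(-0.21965)/0.87408 + 251.6 = 123.3933
M1: Pc = R·M1+t = (-0.09468, -0.17552, +0.93250); u = 887.3·(-0.09468)/0.93250 + 320.1 = 230.0090, v = 510.2·(-0.17552)/0.93250 + 251.6 = 155.5661
M2: Pc = R·M2+t = (-0.07530, -0.37415, +1.01512); u = 887.3·(-0.07530)/1.01512 + 320.1 = 254.2772, v = 510.2·(-0.37415)/1.01512 + 251.6 = 63.5495
M3: Pc = R·M3+t = (-0.27852, -0.41828, +0.95670); u = 887.3·(-0.27852)/0.95670 + 320.1 = 61.7842, v = 510.2·(-0.41828)/0.95670 + 251.6 = 28.5360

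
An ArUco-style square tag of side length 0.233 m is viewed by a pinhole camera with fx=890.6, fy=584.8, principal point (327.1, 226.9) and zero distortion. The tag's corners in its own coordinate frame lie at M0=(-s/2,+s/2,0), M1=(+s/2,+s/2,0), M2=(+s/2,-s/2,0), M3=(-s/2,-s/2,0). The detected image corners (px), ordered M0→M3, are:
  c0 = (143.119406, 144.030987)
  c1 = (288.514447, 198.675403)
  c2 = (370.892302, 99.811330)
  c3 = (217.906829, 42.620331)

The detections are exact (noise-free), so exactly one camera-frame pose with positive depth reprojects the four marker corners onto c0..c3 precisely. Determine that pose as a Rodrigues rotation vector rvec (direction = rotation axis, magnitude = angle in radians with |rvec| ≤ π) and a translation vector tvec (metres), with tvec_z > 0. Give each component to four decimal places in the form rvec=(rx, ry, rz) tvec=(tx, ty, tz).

rvec=(0.2511, 0.0792, 0.5156) tvec=(-0.0990, -0.2154, 1.2063)

Intrinsics K: fx=890.6, fy=584.8, cx=327.1, cy=226.9
Marker side s = 0.233 m; corners in marker frame (Z=0):
  M0 = (-0.1165, +0.1165, 0)
  M1 = (+0.1165, +0.1165, 0)
  M2 = (+0.1165, -0.1165, 0)
  M3 = (-0.1165, -0.1165, 0)
Detected image corners:
  c0 = (143.119406, 144.030987) px
  c1 = (288.514447, 198.675403) px
  c2 = (370.892302, 99.811330) px
  c3 = (217.906829, 42.620331) px
Planar DLT: solve 8×8 A·h = b for H (H[2,2]=1):
  H  [+637.37617 -282.86856 +254.04667]
  H  [+238.65597 +455.63262 +122.49565]
  H  [-0.00988 +0.21315 +1.00000]
B = K⁻¹H; ‖b₁‖=0.828962, ‖b₂‖=0.828962; λ = 2/(‖b₁‖+‖b₂‖) = 1.206328, sign → tz>0 ⇒ λ=+1.206328
r₁ = λ·B[:,0] = (+0.86771,+0.49693,-0.01192); r₂ = λ·B[:,1] = (-0.47759,+0.84011,+0.25713)
r₃ = r₁×r₂ = (+0.13779,-0.21742,+0.96630); SVD([r₁ r₂ r₃]) → R = UVᵀ:
  R  [+0.86771 -0.47759 +0.13779]
  R  [+0.49693 +0.84011 -0.21742]
  R  [-0.01192 +0.25713 +0.96630]
t = (-0.09895, -0.21537, +1.20633) m
tr R = 2.674128; θ = arccos((tr R − 1)/2) = 0.578902 rad = 33.169°
axis k = ((R−Rᵀ)₃₂, (R−Rᵀ)₁₃, (R−Rᵀ)₂₁) / (2 sinθ) = (+0.433698, +0.136821, +0.890610)
rvec = θ·k = (+0.251069, +0.079206, +0.515576)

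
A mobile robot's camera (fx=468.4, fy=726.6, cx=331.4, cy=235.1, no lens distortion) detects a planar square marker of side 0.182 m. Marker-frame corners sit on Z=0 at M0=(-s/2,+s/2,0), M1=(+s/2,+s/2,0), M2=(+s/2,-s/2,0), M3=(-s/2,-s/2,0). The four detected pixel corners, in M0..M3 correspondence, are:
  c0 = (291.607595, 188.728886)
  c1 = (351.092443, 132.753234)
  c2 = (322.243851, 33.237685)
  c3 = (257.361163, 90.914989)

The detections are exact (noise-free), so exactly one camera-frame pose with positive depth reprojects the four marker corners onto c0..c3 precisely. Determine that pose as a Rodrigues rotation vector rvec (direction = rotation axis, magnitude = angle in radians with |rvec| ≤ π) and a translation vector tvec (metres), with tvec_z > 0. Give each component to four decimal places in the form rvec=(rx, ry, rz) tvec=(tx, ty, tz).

Intrinsics K: fx=468.4, fy=726.6, cx=331.4, cy=235.1
Marker side s = 0.182 m; corners in marker frame (Z=0):
  M0 = (-0.0910, +0.0910, 0)
  M1 = (+0.0910, +0.0910, 0)
  M2 = (+0.0910, -0.0910, 0)
  M3 = (-0.0910, -0.0910, 0)
Detected image corners:
  c0 = (291.607595, 188.728886) px
  c1 = (351.092443, 132.753234) px
  c2 = (322.243851, 33.237685) px
  c3 = (257.361163, 90.914989) px
Planar DLT: solve 8×8 A·h = b for H (H[2,2]=1):
  H  [+383.67223 +297.30673 +306.55346]
  H  [-296.54690 +587.43883 +112.87265]
  H  [+0.13925 +0.40630 +1.00000]
B = K⁻¹H; ‖b₁‖=0.862565, ‖b₂‖=0.862565; λ = 2/(‖b₁‖+‖b₂‖) = 1.159332, sign → tz>0 ⇒ λ=+1.159332
r₁ = λ·B[:,0] = (+0.83540,-0.52539,+0.16144); r₂ = λ·B[:,1] = (+0.40259,+0.78488,+0.47104)
r₃ = r₁×r₂ = (-0.37419,-0.32852,+0.86721); SVD([r₁ r₂ r₃]) → R = UVᵀ:
  R  [+0.83540 +0.40259 -0.37419]
  R  [-0.52539 +0.78488 -0.32852]
  R  [+0.16144 +0.47104 +0.86721]
t = (-0.06150, -0.19502, +1.15933) m
tr R = 2.487500; θ = arccos((tr R − 1)/2) = 0.732134 rad = 41.948°
axis k = ((R−Rᵀ)₃₂, (R−Rᵀ)₁₃, (R−Rᵀ)₂₁) / (2 sinθ) = (+0.598061, -0.400644, -0.694124)
rvec = θ·k = (+0.437860, -0.293325, -0.508191)

rvec=(0.4379, -0.2933, -0.5082) tvec=(-0.0615, -0.1950, 1.1593)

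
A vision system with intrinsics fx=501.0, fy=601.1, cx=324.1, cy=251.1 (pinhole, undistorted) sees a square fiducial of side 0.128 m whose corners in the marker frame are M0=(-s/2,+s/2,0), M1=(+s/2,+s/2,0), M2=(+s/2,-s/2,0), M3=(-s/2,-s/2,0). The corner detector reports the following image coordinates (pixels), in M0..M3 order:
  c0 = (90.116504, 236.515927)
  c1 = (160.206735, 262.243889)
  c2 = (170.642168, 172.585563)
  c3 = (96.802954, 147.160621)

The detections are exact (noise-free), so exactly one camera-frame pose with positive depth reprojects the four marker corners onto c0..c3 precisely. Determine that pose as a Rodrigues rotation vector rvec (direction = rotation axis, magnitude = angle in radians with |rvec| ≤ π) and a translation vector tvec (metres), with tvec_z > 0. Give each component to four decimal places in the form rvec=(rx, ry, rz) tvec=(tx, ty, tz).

rvec=(0.3062, 0.1566, 0.2631) tvec=(-0.3161, -0.0614, 0.8117)

Intrinsics K: fx=501.0, fy=601.1, cx=324.1, cy=251.1
Marker side s = 0.128 m; corners in marker frame (Z=0):
  M0 = (-0.0640, +0.0640, 0)
  M1 = (+0.0640, +0.0640, 0)
  M2 = (+0.0640, -0.0640, 0)
  M3 = (-0.0640, -0.0640, 0)
Detected image corners:
  c0 = (90.116504, 236.515927) px
  c1 = (160.206735, 262.243889) px
  c2 = (170.642168, 172.585563) px
  c3 = (96.802954, 147.160621) px
Planar DLT: solve 8×8 A·h = b for H (H[2,2]=1):
  H  [+543.98849 -16.19712 +129.01718]
  H  [+171.59635 +779.18196 +205.63218]
  H  [-0.13805 +0.39057 +1.00000]
B = K⁻¹H; ‖b₁‖=1.231947, ‖b₂‖=1.231947; λ = 2/(‖b₁‖+‖b₂‖) = 0.811723, sign → tz>0 ⇒ λ=+0.811723
r₁ = λ·B[:,0] = (+0.95387,+0.27853,-0.11206); r₂ = λ·B[:,1] = (-0.23133,+0.91977,+0.31703)
r₃ = r₁×r₂ = (+0.19137,-0.27648,+0.94177); SVD([r₁ r₂ r₃]) → R = UVᵀ:
  R  [+0.95387 -0.23133 +0.19137]
  R  [+0.27853 +0.91977 -0.27648]
  R  [-0.11206 +0.31703 +0.94177]
t = (-0.31607, -0.06140, +0.81172) m
tr R = 2.815407; θ = arccos((tr R − 1)/2) = 0.433019 rad = 24.810°
axis k = ((R−Rᵀ)₃₂, (R−Rᵀ)₁₃, (R−Rᵀ)₂₁) / (2 sinθ) = (+0.707219, +0.361566, +0.607546)
rvec = θ·k = (+0.306239, +0.156565, +0.263079)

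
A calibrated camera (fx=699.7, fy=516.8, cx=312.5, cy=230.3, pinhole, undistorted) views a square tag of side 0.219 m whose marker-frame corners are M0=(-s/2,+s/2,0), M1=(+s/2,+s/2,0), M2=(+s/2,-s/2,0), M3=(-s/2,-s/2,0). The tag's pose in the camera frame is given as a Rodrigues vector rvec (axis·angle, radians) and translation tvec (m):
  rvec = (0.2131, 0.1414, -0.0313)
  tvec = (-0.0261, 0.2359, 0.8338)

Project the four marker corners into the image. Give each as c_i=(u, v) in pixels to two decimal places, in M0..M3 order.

c0=(208.68, 434.47) c1=(385.13, 439.93) c2=(380.45, 312.94) c3=(194.43, 312.00)

Intrinsics K: fx=699.7, fy=516.8, cx=312.5, cy=230.3
Marker side s = 0.219 m; corners in marker frame (Z=0):
  M0 = (-0.1095, +0.1095, 0)
  M1 = (+0.1095, +0.1095, 0)
  M2 = (+0.1095, -0.1095, 0)
  M3 = (-0.1095, -0.1095, 0)
rvec = (0.2131, 0.1414, -0.0313), |rvec| = θ = 0.25765 rad = 14.762°
Rodrigues: sinθ=0.25481, 1−cosθ=0.03301; R = I + sinθ·[k]× + (1−cosθ)·[k]×²:
    [+0.98957 +0.04594 +0.13652]
    [-0.01597 +0.97693 -0.21295]
    [-0.14316 +0.20855 +0.96748]
t = (-0.0261, 0.2359, 0.8338) m
M0: Pc = R·M0+t = (-0.12943, +0.34462, +0.87231); u = 699.7·(-0.12943)/0.87231 + 312.5 = 208.6832, v = 516.8·(+0.34462)/0.87231 + 230.3 = 434.4714
M1: Pc = R·M1+t = (+0.08729, +0.34113, +0.84096); u = 699.7·(+0.08729)/0.84096 + 312.5 = 385.1260, v = 516.8·(+0.34113)/0.84096 + 230.3 = 439.9335
M2: Pc = R·M2+t = (+0.07723, +0.12718, +0.79529); u = 699.7·(+0.07723)/0.79529 + 312.5 = 380.4456, v = 516.8·(+0.12718)/0.79529 + 230.3 = 312.9431
M3: Pc = R·M3+t = (-0.13949, +0.13067, +0.82664); u = 699.7·(-0.13949)/0.82664 + 312.5 = 194.4317, v = 516.8·(+0.13067)/0.82664 + 230.3 = 311.9955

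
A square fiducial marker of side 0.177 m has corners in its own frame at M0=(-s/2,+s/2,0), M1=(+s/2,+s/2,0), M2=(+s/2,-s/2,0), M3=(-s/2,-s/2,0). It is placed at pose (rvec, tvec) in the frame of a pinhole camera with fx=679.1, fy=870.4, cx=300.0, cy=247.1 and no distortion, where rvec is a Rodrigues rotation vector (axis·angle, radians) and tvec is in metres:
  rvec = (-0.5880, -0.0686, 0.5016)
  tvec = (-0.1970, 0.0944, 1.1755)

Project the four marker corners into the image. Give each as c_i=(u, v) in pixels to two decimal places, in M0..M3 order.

Intrinsics K: fx=679.1, fy=870.4, cx=300.0, cy=247.1
Marker side s = 0.177 m; corners in marker frame (Z=0):
  M0 = (-0.0885, +0.0885, 0)
  M1 = (+0.0885, +0.0885, 0)
  M2 = (+0.0885, -0.0885, 0)
  M3 = (-0.0885, -0.0885, 0)
rvec = (-0.5880, -0.0686, 0.5016), |rvec| = θ = 0.77592 rad = 44.457°
Rodrigues: sinθ=0.70037, 1−cosθ=0.28622; R = I + sinθ·[k]× + (1−cosθ)·[k]×²:
    [+0.87815 -0.43359 -0.20214]
    [+0.47194 +0.71601 +0.51439]
    [-0.07830 -0.54711 +0.83339]
t = (-0.1970, 0.0944, 1.1755) m
M0: Pc = R·M0+t = (-0.31309, +0.11600, +1.13401); u = 679.1·(-0.31309)/1.13401 + 300.0 = 112.5076, v = 870.4·(+0.11600)/1.13401 + 247.1 = 336.1353
M1: Pc = R·M1+t = (-0.15766, +0.19953, +1.12015); u = 679.1·(-0.15766)/1.12015 + 300.0 = 204.4198, v = 870.4·(+0.19953)/1.12015 + 247.1 = 402.1453
M2: Pc = R·M2+t = (-0.08091, +0.07280, +1.21699); u = 679.1·(-0.08091)/1.21699 + 300.0 = 254.8500, v = 870.4·(+0.07280)/1.21699 + 247.1 = 299.1666
M3: Pc = R·M3+t = (-0.23634, -0.01073, +1.23085); u = 679.1·(-0.23634)/1.23085 + 300.0 = 169.6013, v = 870.4·(-0.01073)/1.23085 + 247.1 = 239.5095

c0=(112.51, 336.14) c1=(204.42, 402.15) c2=(254.85, 299.17) c3=(169.60, 239.51)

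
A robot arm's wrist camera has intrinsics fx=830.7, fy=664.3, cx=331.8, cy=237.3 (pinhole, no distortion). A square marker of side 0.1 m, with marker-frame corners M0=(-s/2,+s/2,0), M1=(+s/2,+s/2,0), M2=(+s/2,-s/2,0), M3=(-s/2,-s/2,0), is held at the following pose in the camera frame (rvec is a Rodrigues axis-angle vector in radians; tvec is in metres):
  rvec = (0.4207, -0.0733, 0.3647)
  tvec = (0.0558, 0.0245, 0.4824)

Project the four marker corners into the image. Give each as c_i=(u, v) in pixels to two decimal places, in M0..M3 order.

c0=(316.89, 305.02) c1=(469.55, 346.29) c2=(544.59, 235.31) c3=(381.38, 187.04)

Intrinsics K: fx=830.7, fy=664.3, cx=331.8, cy=237.3
Marker side s = 0.1 m; corners in marker frame (Z=0):
  M0 = (-0.0500, +0.0500, 0)
  M1 = (+0.0500, +0.0500, 0)
  M2 = (+0.0500, -0.0500, 0)
  M3 = (-0.0500, -0.0500, 0)
rvec = (0.4207, -0.0733, 0.3647), |rvec| = θ = 0.56158 rad = 32.176°
Rodrigues: sinθ=0.53252, 1−cosθ=0.15358; R = I + sinθ·[k]× + (1−cosθ)·[k]×²:
    [+0.93261 -0.36085 +0.00521]
    [+0.33081 +0.84903 -0.41195]
    [+0.14423 +0.38591 +0.91119]
t = (0.0558, 0.0245, 0.4824) m
M0: Pc = R·M0+t = (-0.00887, +0.05041, +0.49448); u = 830.7·(-0.00887)/0.49448 + 331.8 = 316.8941, v = 664.3·(+0.05041)/0.49448 + 237.3 = 305.0231
M1: Pc = R·M1+t = (+0.08439, +0.08349, +0.50891); u = 830.7·(+0.08439)/0.50891 + 331.8 = 469.5484, v = 664.3·(+0.08349)/0.50891 + 237.3 = 346.2864
M2: Pc = R·M2+t = (+0.12047, -0.00141, +0.47032); u = 830.7·(+0.12047)/0.47032 + 331.8 = 544.5866, v = 664.3·(-0.00141)/0.47032 + 237.3 = 235.3070
M3: Pc = R·M3+t = (+0.02721, -0.03449, +0.45589); u = 830.7·(+0.02721)/0.45589 + 331.8 = 381.3839, v = 664.3·(-0.03449)/0.45589 + 237.3 = 187.0398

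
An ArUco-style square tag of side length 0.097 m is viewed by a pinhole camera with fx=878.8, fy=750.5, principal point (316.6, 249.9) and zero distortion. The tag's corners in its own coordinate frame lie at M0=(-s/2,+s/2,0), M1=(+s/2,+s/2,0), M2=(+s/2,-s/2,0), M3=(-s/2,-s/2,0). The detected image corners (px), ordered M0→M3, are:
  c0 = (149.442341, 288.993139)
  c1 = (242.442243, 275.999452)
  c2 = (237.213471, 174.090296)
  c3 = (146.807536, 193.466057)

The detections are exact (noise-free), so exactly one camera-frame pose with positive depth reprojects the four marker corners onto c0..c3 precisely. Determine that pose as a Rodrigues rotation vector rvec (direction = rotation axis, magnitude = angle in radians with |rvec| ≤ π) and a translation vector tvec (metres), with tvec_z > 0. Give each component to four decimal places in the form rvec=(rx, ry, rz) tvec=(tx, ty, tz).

Intrinsics K: fx=878.8, fy=750.5, cx=316.6, cy=249.9
Marker side s = 0.097 m; corners in marker frame (Z=0):
  M0 = (-0.0485, +0.0485, 0)
  M1 = (+0.0485, +0.0485, 0)
  M2 = (+0.0485, -0.0485, 0)
  M3 = (-0.0485, -0.0485, 0)
Detected image corners:
  c0 = (149.442341, 288.993139) px
  c1 = (242.442243, 275.999452) px
  c2 = (237.213471, 174.090296) px
  c3 = (146.807536, 193.466057) px
Planar DLT: solve 8×8 A·h = b for H (H[2,2]=1):
  H  [+807.63149 -10.59326 +192.37413]
  H  [-332.63692 +955.68475 +232.79033]
  H  [-0.70931 -0.26120 +1.00000]
B = K⁻¹H; ‖b₁‖=1.387650, ‖b₂‖=1.387650; λ = 2/(‖b₁‖+‖b₂‖) = 0.720643, sign → tz>0 ⇒ λ=+0.720643
r₁ = λ·B[:,0] = (+0.84644,-0.14920,-0.51116); r₂ = λ·B[:,1] = (+0.05913,+0.98034,-0.18823)
r₃ = r₁×r₂ = (+0.52920,+0.12910,+0.83862); SVD([r₁ r₂ r₃]) → R = UVᵀ:
  R  [+0.84644 +0.05913 +0.52920]
  R  [-0.14920 +0.98034 +0.12910]
  R  [-0.51116 -0.18823 +0.83862]
t = (-0.10187, -0.01643, +0.72064) m
tr R = 2.665398; θ = arccos((tr R − 1)/2) = 0.586833 rad = 33.623°
axis k = ((R−Rᵀ)₃₂, (R−Rᵀ)₁₃, (R−Rᵀ)₂₁) / (2 sinθ) = (-0.286548, +0.939417, -0.188112)
rvec = θ·k = (-0.168156, +0.551280, -0.110390)

rvec=(-0.1682, 0.5513, -0.1104) tvec=(-0.1019, -0.0164, 0.7206)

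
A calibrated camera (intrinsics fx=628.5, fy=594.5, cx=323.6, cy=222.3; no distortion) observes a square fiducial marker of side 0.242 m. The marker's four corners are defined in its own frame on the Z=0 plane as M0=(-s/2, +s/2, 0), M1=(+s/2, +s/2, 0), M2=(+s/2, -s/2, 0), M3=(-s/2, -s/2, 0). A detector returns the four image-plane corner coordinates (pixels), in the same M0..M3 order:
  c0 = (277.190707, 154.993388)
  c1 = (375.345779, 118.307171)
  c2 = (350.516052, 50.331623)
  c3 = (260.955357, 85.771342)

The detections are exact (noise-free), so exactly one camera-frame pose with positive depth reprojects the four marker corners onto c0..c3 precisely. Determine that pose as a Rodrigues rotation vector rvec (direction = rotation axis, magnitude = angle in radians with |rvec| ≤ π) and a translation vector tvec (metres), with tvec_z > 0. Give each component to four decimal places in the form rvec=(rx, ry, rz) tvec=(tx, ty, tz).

Intrinsics K: fx=628.5, fy=594.5, cx=323.6, cy=222.3
Marker side s = 0.242 m; corners in marker frame (Z=0):
  M0 = (-0.1210, +0.1210, 0)
  M1 = (+0.1210, +0.1210, 0)
  M2 = (+0.1210, -0.1210, 0)
  M3 = (-0.1210, -0.1210, 0)
Detected image corners:
  c0 = (277.190707, 154.993388) px
  c1 = (375.345779, 118.307171) px
  c2 = (350.516052, 50.331623) px
  c3 = (260.955357, 85.771342) px
Planar DLT: solve 8×8 A·h = b for H (H[2,2]=1):
  H  [+351.98681 -27.28485 +314.93148]
  H  [-160.27719 +247.25984 +101.12366]
  H  [-0.11106 -0.35408 +1.00000]
B = K⁻¹H; ‖b₁‖=0.667321, ‖b₂‖=0.667321; λ = 2/(‖b₁‖+‖b₂‖) = 1.498530, sign → tz>0 ⇒ λ=+1.498530
r₁ = λ·B[:,0] = (+0.92493,-0.34177,-0.16643); r₂ = λ·B[:,1] = (+0.20814,+0.82167,-0.53061)
r₃ = r₁×r₂ = (+0.31809,+0.45613,+0.83112); SVD([r₁ r₂ r₃]) → R = UVᵀ:
  R  [+0.92493 +0.20814 +0.31809]
  R  [-0.34177 +0.82167 +0.45613]
  R  [-0.16643 -0.53061 +0.83112]
t = (-0.02067, -0.30544, +1.49853) m
tr R = 2.577714; θ = arccos((tr R − 1)/2) = 0.661849 rad = 37.921°
axis k = ((R−Rᵀ)₃₂, (R−Rᵀ)₁₃, (R−Rᵀ)₂₁) / (2 sinθ) = (-0.802780, +0.394188, -0.447393)
rvec = θ·k = (-0.531319, +0.260893, -0.296107)

rvec=(-0.5313, 0.2609, -0.2961) tvec=(-0.0207, -0.3054, 1.4985)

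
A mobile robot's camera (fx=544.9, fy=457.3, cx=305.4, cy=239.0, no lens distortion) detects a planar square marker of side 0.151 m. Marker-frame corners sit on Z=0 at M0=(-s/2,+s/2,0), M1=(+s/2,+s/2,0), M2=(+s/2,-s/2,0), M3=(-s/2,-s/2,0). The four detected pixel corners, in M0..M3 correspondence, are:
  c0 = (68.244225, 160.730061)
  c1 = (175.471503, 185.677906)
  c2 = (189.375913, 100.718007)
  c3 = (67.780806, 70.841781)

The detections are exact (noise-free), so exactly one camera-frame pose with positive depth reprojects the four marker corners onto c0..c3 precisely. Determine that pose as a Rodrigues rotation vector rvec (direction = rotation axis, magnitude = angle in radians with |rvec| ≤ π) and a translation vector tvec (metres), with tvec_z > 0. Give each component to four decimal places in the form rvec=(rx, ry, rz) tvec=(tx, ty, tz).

Intrinsics K: fx=544.9, fy=457.3, cx=305.4, cy=239.0
Marker side s = 0.151 m; corners in marker frame (Z=0):
  M0 = (-0.0755, +0.0755, 0)
  M1 = (+0.0755, +0.0755, 0)
  M2 = (+0.0755, -0.0755, 0)
  M3 = (-0.0755, -0.0755, 0)
Detected image corners:
  c0 = (68.244225, 160.730061) px
  c1 = (175.471503, 185.677906) px
  c2 = (189.375913, 100.718007) px
  c3 = (67.780806, 70.841781) px
Planar DLT: solve 8×8 A·h = b for H (H[2,2]=1):
  H  [+768.51954 +60.04823 +125.48285]
  H  [+194.81649 +687.36525 +132.37243]
  H  [+0.11053 +0.83815 +1.00000]
B = K⁻¹H; ‖b₁‖=1.402181, ‖b₂‖=1.402181; λ = 2/(‖b₁‖+‖b₂‖) = 0.713175, sign → tz>0 ⇒ λ=+0.713175
r₁ = λ·B[:,0] = (+0.96167,+0.26263,+0.07883); r₂ = λ·B[:,1] = (-0.25643,+0.75957,+0.59775)
r₃ = r₁×r₂ = (+0.09711,-0.59505,+0.79780); SVD([r₁ r₂ r₃]) → R = UVᵀ:
  R  [+0.96167 -0.25643 +0.09711]
  R  [+0.26263 +0.75957 -0.59505]
  R  [+0.07883 +0.59775 +0.79780]
t = (-0.23548, -0.16629, +0.71317) m
tr R = 2.519037; θ = arccos((tr R − 1)/2) = 0.708224 rad = 40.578°
axis k = ((R−Rᵀ)₃₂, (R−Rᵀ)₁₃, (R−Rᵀ)₂₁) / (2 sinθ) = (+0.916854, +0.014055, +0.398974)
rvec = θ·k = (+0.649338, +0.009954, +0.282563)

rvec=(0.6493, 0.0100, 0.2826) tvec=(-0.2355, -0.1663, 0.7132)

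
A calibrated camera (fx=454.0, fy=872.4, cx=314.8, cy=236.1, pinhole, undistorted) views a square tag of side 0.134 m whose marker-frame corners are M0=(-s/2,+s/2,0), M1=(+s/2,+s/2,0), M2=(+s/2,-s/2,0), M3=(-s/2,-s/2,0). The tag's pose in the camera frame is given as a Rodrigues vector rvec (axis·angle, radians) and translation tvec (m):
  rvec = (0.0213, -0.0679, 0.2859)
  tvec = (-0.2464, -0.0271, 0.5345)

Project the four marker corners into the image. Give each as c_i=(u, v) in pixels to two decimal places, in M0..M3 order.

Intrinsics K: fx=454.0, fy=872.4, cx=314.8, cy=236.1
Marker side s = 0.134 m; corners in marker frame (Z=0):
  M0 = (-0.0670, +0.0670, 0)
  M1 = (+0.0670, +0.0670, 0)
  M2 = (+0.0670, -0.0670, 0)
  M3 = (-0.0670, -0.0670, 0)
rvec = (0.0213, -0.0679, 0.2859), |rvec| = θ = 0.29462 rad = 16.881°
Rodrigues: sinθ=0.29038, 1−cosθ=0.04309; R = I + sinθ·[k]× + (1−cosθ)·[k]×²:
    [+0.95714 -0.28250 -0.06390]
    [+0.28106 +0.95920 -0.03063]
    [+0.06994 +0.01136 +0.99749]
t = (-0.2464, -0.0271, 0.5345) m
M0: Pc = R·M0+t = (-0.32946, +0.01834, +0.53057); u = 454.0·(-0.32946)/0.53057 + 314.8 = 32.8927, v = 872.4·(+0.01834)/0.53057 + 236.1 = 266.2476
M1: Pc = R·M1+t = (-0.20120, +0.05600, +0.53995); u = 454.0·(-0.20120)/0.53995 + 314.8 = 145.6270, v = 872.4·(+0.05600)/0.53995 + 236.1 = 326.5762
M2: Pc = R·M2+t = (-0.16334, -0.07254, +0.53843); u = 454.0·(-0.16334)/0.53843 + 314.8 = 177.0681, v = 872.4·(-0.07254)/0.53843 + 236.1 = 118.5728
M3: Pc = R·M3+t = (-0.29160, -0.11020, +0.52905); u = 454.0·(-0.29160)/0.52905 + 314.8 = 64.5665, v = 872.4·(-0.11020)/0.52905 + 236.1 = 54.3857

c0=(32.89, 266.25) c1=(145.63, 326.58) c2=(177.07, 118.57) c3=(64.57, 54.39)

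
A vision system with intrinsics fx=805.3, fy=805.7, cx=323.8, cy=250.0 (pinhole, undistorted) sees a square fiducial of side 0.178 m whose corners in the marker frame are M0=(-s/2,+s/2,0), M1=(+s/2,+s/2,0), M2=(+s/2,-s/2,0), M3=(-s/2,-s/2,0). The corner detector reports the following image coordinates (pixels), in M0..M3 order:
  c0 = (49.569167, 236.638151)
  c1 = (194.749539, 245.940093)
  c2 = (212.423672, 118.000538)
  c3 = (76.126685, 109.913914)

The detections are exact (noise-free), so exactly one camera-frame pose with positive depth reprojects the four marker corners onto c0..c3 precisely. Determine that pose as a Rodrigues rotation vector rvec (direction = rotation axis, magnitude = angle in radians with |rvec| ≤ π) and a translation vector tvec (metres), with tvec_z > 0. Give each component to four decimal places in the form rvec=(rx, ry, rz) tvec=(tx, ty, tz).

Intrinsics K: fx=805.3, fy=805.7, cx=323.8, cy=250.0
Marker side s = 0.178 m; corners in marker frame (Z=0):
  M0 = (-0.0890, +0.0890, 0)
  M1 = (+0.0890, +0.0890, 0)
  M2 = (+0.0890, -0.0890, 0)
  M3 = (-0.0890, -0.0890, 0)
Detected image corners:
  c0 = (49.569167, 236.638151) px
  c1 = (194.749539, 245.940093) px
  c2 = (212.423672, 118.000538) px
  c3 = (76.126685, 109.913914) px
Planar DLT: solve 8×8 A·h = b for H (H[2,2]=1):
  H  [+785.99298 -172.15945 +133.38853]
  H  [+43.56705 +651.54068 +175.57672]
  H  [-0.02910 -0.35918 +1.00000]
B = K⁻¹H; ‖b₁‖=0.990165, ‖b₂‖=0.990165; λ = 2/(‖b₁‖+‖b₂‖) = 1.009932, sign → tz>0 ⇒ λ=+1.009932
r₁ = λ·B[:,0] = (+0.99753,+0.06373,-0.02938); r₂ = λ·B[:,1] = (-0.07005,+0.92925,-0.36274)
r₃ = r₁×r₂ = (+0.00419,+0.36391,+0.93143); SVD([r₁ r₂ r₃]) → R = UVᵀ:
  R  [+0.99753 -0.07005 +0.00419]
  R  [+0.06373 +0.92925 +0.36391]
  R  [-0.02938 -0.36274 +0.93143]
t = (-0.23880, -0.09329, +1.00993) m
tr R = 2.858212; θ = arccos((tr R − 1)/2) = 0.378809 rad = 21.704°
axis k = ((R−Rᵀ)₃₂, (R−Rᵀ)₁₃, (R−Rᵀ)₂₁) / (2 sinθ) = (-0.982458, +0.045393, +0.180875)
rvec = θ·k = (-0.372164, +0.017195, +0.068517)

rvec=(-0.3722, 0.0172, 0.0685) tvec=(-0.2388, -0.0933, 1.0099)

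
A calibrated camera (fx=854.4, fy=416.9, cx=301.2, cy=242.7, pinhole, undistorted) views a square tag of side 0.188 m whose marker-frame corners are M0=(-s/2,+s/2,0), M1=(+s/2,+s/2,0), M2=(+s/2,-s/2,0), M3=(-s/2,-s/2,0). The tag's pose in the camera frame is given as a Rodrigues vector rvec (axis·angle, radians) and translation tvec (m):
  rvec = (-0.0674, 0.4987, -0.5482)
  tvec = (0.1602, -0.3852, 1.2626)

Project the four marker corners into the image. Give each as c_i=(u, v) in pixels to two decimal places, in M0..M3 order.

c0=(391.75, 159.53) c1=(496.39, 120.32) c2=(428.13, 69.86) c3=(330.58, 111.13)

Intrinsics K: fx=854.4, fy=416.9, cx=301.2, cy=242.7
Marker side s = 0.188 m; corners in marker frame (Z=0):
  M0 = (-0.0940, +0.0940, 0)
  M1 = (+0.0940, +0.0940, 0)
  M2 = (+0.0940, -0.0940, 0)
  M3 = (-0.0940, -0.0940, 0)
rvec = (-0.0674, 0.4987, -0.5482), |rvec| = θ = 0.74416 rad = 42.637°
Rodrigues: sinθ=0.67735, 1−cosθ=0.26434; R = I + sinθ·[k]× + (1−cosθ)·[k]×²:
    [+0.73783 +0.48294 +0.47157]
    [-0.51503 +0.85438 -0.06915]
    [-0.43629 -0.19185 +0.87911]
t = (0.1602, -0.3852, 1.2626) m
M0: Pc = R·M0+t = (+0.13624, -0.25648, +1.28558); u = 854.4·(+0.13624)/1.28558 + 301.2 = 391.7461, v = 416.9·(-0.25648)/1.28558 + 242.7 = 159.5275
M1: Pc = R·M1+t = (+0.27495, -0.35330, +1.20355); u = 854.4·(+0.27495)/1.20355 + 301.2 = 496.3880, v = 416.9·(-0.35330)/1.20355 + 242.7 = 120.3197
M2: Pc = R·M2+t = (+0.18416, -0.51392, +1.23962); u = 854.4·(+0.18416)/1.23962 + 301.2 = 428.1304, v = 416.9·(-0.51392)/1.23962 + 242.7 = 69.8610
M3: Pc = R·M3+t = (+0.04545, -0.41710, +1.32165); u = 854.4·(+0.04545)/1.32165 + 301.2 = 330.5804, v = 416.9·(-0.41710)/1.32165 + 242.7 = 111.1304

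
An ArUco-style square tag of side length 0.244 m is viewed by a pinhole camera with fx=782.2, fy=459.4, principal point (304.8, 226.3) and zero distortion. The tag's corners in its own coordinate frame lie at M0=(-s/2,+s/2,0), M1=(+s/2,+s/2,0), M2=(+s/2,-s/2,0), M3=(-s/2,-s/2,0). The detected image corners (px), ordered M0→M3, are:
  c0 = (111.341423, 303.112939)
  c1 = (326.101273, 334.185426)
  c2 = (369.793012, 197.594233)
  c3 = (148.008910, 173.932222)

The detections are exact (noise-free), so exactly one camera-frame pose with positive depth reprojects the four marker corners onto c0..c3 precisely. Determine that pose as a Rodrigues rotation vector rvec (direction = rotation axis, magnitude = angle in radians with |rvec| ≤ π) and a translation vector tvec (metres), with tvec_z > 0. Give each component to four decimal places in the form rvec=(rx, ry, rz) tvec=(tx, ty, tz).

rvec=(0.0525, 0.2110, 0.1873) tvec=(-0.0733, 0.0470, 0.8250)

Intrinsics K: fx=782.2, fy=459.4, cx=304.8, cy=226.3
Marker side s = 0.244 m; corners in marker frame (Z=0):
  M0 = (-0.1220, +0.1220, 0)
  M1 = (+0.1220, +0.1220, 0)
  M2 = (+0.1220, -0.1220, 0)
  M3 = (-0.1220, -0.1220, 0)
Detected image corners:
  c0 = (111.341423, 303.112939) px
  c1 = (326.101273, 334.185426) px
  c2 = (369.793012, 197.594233) px
  c3 = (148.008910, 173.932222) px
Planar DLT: solve 8×8 A·h = b for H (H[2,2]=1):
  H  [+835.56940 -143.57161 +235.31874]
  H  [+50.18513 +565.98361 +252.49640]
  H  [-0.24637 +0.08654 +1.00000]
B = K⁻¹H; ‖b₁‖=1.212153, ‖b₂‖=1.212153; λ = 2/(‖b₁‖+‖b₂‖) = 0.824979, sign → tz>0 ⇒ λ=+0.824979
r₁ = λ·B[:,0] = (+0.96047,+0.19024,-0.20325); r₂ = λ·B[:,1] = (-0.17924,+0.98121,+0.07139)
r₃ = r₁×r₂ = (+0.21301,-0.03214,+0.97652); SVD([r₁ r₂ r₃]) → R = UVᵀ:
  R  [+0.96047 -0.17924 +0.21301]
  R  [+0.19024 +0.98121 -0.03214]
  R  [-0.20325 +0.07139 +0.97652]
t = (-0.07328, +0.04704, +0.82498) m
tr R = 2.918199; θ = arccos((tr R − 1)/2) = 0.286993 rad = 16.443°
axis k = ((R−Rᵀ)₃₂, (R−Rᵀ)₁₃, (R−Rᵀ)₂₁) / (2 sinθ) = (+0.182872, +0.735267, +0.652641)
rvec = θ·k = (+0.052483, +0.211016, +0.187303)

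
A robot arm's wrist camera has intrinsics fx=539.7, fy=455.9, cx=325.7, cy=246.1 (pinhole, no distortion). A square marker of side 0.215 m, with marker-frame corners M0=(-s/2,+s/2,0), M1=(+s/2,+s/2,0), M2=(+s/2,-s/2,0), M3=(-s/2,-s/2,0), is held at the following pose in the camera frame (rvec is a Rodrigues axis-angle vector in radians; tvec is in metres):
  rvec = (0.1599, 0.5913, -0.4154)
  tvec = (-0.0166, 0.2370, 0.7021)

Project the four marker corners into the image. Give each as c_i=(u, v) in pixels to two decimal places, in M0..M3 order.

c0=(289.26, 466.27) c1=(417.60, 457.47) c2=(341.40, 320.33) c3=(224.32, 351.33)

Intrinsics K: fx=539.7, fy=455.9, cx=325.7, cy=246.1
Marker side s = 0.215 m; corners in marker frame (Z=0):
  M0 = (-0.1075, +0.1075, 0)
  M1 = (+0.1075, +0.1075, 0)
  M2 = (+0.1075, -0.1075, 0)
  M3 = (-0.1075, -0.1075, 0)
rvec = (0.1599, 0.5913, -0.4154), |rvec| = θ = 0.74011 rad = 42.405°
Rodrigues: sinθ=0.67437, 1−cosθ=0.26160; R = I + sinθ·[k]× + (1−cosθ)·[k]×²:
    [+0.75061 +0.42366 +0.50705]
    [-0.33335 +0.90538 -0.26301]
    [-0.57050 +0.02839 +0.82081]
t = (-0.0166, 0.2370, 0.7021) m
M0: Pc = R·M0+t = (-0.05175, +0.37016, +0.76648); u = 539.7·(-0.05175)/0.76648 + 325.7 = 289.2635, v = 455.9·(+0.37016)/0.76648 + 246.1 = 466.2716
M1: Pc = R·M1+t = (+0.10963, +0.29849, +0.64382); u = 539.7·(+0.10963)/0.64382 + 325.7 = 417.6028, v = 455.9·(+0.29849)/0.64382 + 246.1 = 457.4673
M2: Pc = R·M2+t = (+0.01855, +0.10384, +0.63772); u = 539.7·(+0.01855)/0.63772 + 325.7 = 341.3963, v = 455.9·(+0.10384)/0.63772 + 246.1 = 320.3323
M3: Pc = R·M3+t = (-0.14283, +0.17551, +0.76038); u = 539.7·(-0.14283)/0.76038 + 325.7 = 224.3198, v = 455.9·(+0.17551)/0.76038 + 246.1 = 351.3287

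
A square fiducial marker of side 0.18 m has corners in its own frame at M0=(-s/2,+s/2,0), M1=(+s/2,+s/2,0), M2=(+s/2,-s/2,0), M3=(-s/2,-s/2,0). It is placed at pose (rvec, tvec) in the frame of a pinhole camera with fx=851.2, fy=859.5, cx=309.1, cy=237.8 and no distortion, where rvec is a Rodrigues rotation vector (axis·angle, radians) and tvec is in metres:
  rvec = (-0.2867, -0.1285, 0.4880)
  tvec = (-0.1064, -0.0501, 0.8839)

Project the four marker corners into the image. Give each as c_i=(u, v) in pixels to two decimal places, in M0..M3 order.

Intrinsics K: fx=851.2, fy=859.5, cx=309.1, cy=237.8
Marker side s = 0.18 m; corners in marker frame (Z=0):
  M0 = (-0.0900, +0.0900, 0)
  M1 = (+0.0900, +0.0900, 0)
  M2 = (+0.0900, -0.0900, 0)
  M3 = (-0.0900, -0.0900, 0)
rvec = (-0.2867, -0.1285, 0.4880), |rvec| = θ = 0.58039 rad = 33.254°
Rodrigues: sinθ=0.54835, 1−cosθ=0.16375; R = I + sinθ·[k]× + (1−cosθ)·[k]×²:
    [+0.87621 -0.44315 -0.18942]
    [+0.47897 +0.84428 +0.24039]
    [+0.05339 -0.30136 +0.95202]
t = (-0.1064, -0.0501, 0.8839) m
M0: Pc = R·M0+t = (-0.22514, -0.01722, +0.85197); u = 851.2·(-0.22514)/0.85197 + 309.1 = 84.1620, v = 859.5·(-0.01722)/0.85197 + 237.8 = 220.4254
M1: Pc = R·M1+t = (-0.06743, +0.06899, +0.86158); u = 851.2·(-0.06743)/0.86158 + 309.1 = 242.4875, v = 859.5·(+0.06899)/0.86158 + 237.8 = 306.6252
M2: Pc = R·M2+t = (+0.01234, -0.08298, +0.91583); u = 851.2·(+0.01234)/0.91583 + 309.1 = 320.5712, v = 859.5·(-0.08298)/0.91583 + 237.8 = 159.9260
M3: Pc = R·M3+t = (-0.14537, -0.16919, +0.90622); u = 851.2·(-0.14537)/0.90622 + 309.1 = 172.5508, v = 859.5·(-0.16919)/0.90622 + 237.8 = 77.3300

c0=(84.16, 220.43) c1=(242.49, 306.63) c2=(320.57, 159.93) c3=(172.55, 77.33)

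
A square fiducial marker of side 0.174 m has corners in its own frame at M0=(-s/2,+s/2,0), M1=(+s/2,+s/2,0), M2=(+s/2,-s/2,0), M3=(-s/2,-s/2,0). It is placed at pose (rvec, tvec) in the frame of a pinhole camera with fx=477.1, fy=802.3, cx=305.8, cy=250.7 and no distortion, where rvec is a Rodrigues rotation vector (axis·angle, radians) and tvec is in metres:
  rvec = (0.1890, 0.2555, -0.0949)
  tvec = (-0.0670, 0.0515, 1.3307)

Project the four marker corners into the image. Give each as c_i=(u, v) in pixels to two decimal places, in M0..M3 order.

Intrinsics K: fx=477.1, fy=802.3, cx=305.8, cy=250.7
Marker side s = 0.174 m; corners in marker frame (Z=0):
  M0 = (-0.0870, +0.0870, 0)
  M1 = (+0.0870, +0.0870, 0)
  M2 = (+0.0870, -0.0870, 0)
  M3 = (-0.0870, -0.0870, 0)
rvec = (0.1890, 0.2555, -0.0949), |rvec| = θ = 0.33167 rad = 19.003°
Rodrigues: sinθ=0.32563, 1−cosθ=0.05450; R = I + sinθ·[k]× + (1−cosθ)·[k]×²:
    [+0.96320 +0.11709 +0.24196]
    [-0.06925 +0.97784 -0.19757]
    [-0.25973 +0.17354 +0.94996]
t = (-0.0670, 0.0515, 1.3307) m
M0: Pc = R·M0+t = (-0.14061, +0.14260, +1.36839); u = 477.1·(-0.14061)/1.36839 + 305.8 = 256.7751, v = 802.3·(+0.14260)/1.36839 + 250.7 = 334.3054
M1: Pc = R·M1+t = (+0.02699, +0.13055, +1.32320); u = 477.1·(+0.02699)/1.32320 + 305.8 = 315.5299, v = 802.3·(+0.13055)/1.32320 + 250.7 = 329.8553
M2: Pc = R·M2+t = (+0.00661, -0.03960, +1.29301); u = 477.1·(+0.00661)/1.29301 + 305.8 = 308.2393, v = 802.3·(-0.03960)/1.29301 + 250.7 = 226.1307
M3: Pc = R·M3+t = (-0.16099, -0.02755, +1.33820); u = 477.1·(-0.16099)/1.33820 + 305.8 = 248.4049, v = 802.3·(-0.02755)/1.33820 + 250.7 = 234.1841

c0=(256.78, 334.31) c1=(315.53, 329.86) c2=(308.24, 226.13) c3=(248.40, 234.18)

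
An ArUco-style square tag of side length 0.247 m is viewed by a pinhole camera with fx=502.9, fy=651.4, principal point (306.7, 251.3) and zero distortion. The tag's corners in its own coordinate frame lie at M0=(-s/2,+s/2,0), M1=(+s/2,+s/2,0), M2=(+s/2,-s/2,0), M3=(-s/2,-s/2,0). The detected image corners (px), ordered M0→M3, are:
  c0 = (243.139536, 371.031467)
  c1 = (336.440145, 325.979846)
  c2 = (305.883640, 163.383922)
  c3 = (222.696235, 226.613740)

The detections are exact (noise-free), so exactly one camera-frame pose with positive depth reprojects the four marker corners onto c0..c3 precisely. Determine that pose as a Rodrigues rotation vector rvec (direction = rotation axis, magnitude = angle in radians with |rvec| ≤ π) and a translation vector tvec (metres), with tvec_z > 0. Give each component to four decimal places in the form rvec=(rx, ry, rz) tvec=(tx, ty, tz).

Intrinsics K: fx=502.9, fy=651.4, cx=306.7, cy=251.3
Marker side s = 0.247 m; corners in marker frame (Z=0):
  M0 = (-0.1235, +0.1235, 0)
  M1 = (+0.1235, +0.1235, 0)
  M2 = (+0.1235, -0.1235, 0)
  M3 = (-0.1235, -0.1235, 0)
Detected image corners:
  c0 = (243.139536, 371.031467) px
  c1 = (336.440145, 325.979846) px
  c2 = (305.883640, 163.383922) px
  c3 = (222.696235, 226.613740) px
Planar DLT: solve 8×8 A·h = b for H (H[2,2]=1):
  H  [+194.83675 +19.94047 +273.39477]
  H  [-379.12927 +538.57213 +270.90373]
  H  [-0.58360 -0.29535 +1.00000]
B = K⁻¹H; ‖b₁‖=1.010200, ‖b₂‖=1.010200; λ = 2/(‖b₁‖+‖b₂‖) = 0.989903, sign → tz>0 ⇒ λ=+0.989903
r₁ = λ·B[:,0] = (+0.73584,-0.35328,-0.57770); r₂ = λ·B[:,1] = (+0.21755,+0.93123,-0.29236)
r₃ = r₁×r₂ = (+0.64126,+0.08945,+0.76209); SVD([r₁ r₂ r₃]) → R = UVᵀ:
  R  [+0.73584 +0.21755 +0.64126]
  R  [-0.35328 +0.93123 +0.08945]
  R  [-0.57770 -0.29236 +0.76209]
t = (-0.06556, +0.02979, +0.98990) m
tr R = 2.429158; θ = arccos((tr R − 1)/2) = 0.774774 rad = 44.391°
axis k = ((R−Rᵀ)₃₂, (R−Rᵀ)₁₃, (R−Rᵀ)₂₁) / (2 sinθ) = (-0.272898, +0.871245, -0.407994)
rvec = θ·k = (-0.211434, +0.675018, -0.316103)

rvec=(-0.2114, 0.6750, -0.3161) tvec=(-0.0656, 0.0298, 0.9899)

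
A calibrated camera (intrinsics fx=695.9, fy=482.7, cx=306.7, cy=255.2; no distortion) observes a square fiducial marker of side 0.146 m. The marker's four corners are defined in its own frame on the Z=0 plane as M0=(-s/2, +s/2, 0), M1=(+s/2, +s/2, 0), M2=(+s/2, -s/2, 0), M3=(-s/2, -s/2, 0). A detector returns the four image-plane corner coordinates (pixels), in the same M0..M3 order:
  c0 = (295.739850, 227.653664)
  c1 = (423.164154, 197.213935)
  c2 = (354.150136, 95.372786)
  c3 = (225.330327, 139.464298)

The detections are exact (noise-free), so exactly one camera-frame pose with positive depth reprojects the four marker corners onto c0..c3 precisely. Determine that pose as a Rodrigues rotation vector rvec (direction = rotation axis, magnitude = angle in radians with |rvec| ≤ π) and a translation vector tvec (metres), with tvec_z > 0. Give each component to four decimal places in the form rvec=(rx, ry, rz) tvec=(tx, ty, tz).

rvec=(0.4661, 0.4780, -0.3934) tvec=(0.0147, -0.1194, 0.6592)

Intrinsics K: fx=695.9, fy=482.7, cx=306.7, cy=255.2
Marker side s = 0.146 m; corners in marker frame (Z=0):
  M0 = (-0.0730, +0.0730, 0)
  M1 = (+0.0730, +0.0730, 0)
  M2 = (+0.0730, -0.0730, 0)
  M3 = (-0.0730, -0.0730, 0)
Detected image corners:
  c0 = (295.739850, 227.653664) px
  c1 = (423.164154, 197.213935) px
  c2 = (354.150136, 95.372786) px
  c3 = (225.330327, 139.464298) px
Planar DLT: solve 8×8 A·h = b for H (H[2,2]=1):
  H  [+621.94190 +640.94931 +322.19541]
  H  [-383.31168 +731.02350 +167.74017]
  H  [-0.78692 +0.50277 +1.00000]
B = K⁻¹H; ‖b₁‖=1.516940, ‖b₂‖=1.516940; λ = 2/(‖b₁‖+‖b₂‖) = 0.659222, sign → tz>0 ⇒ λ=+0.659222
r₁ = λ·B[:,0] = (+0.81779,-0.24923,-0.51875); r₂ = λ·B[:,1] = (+0.46110,+0.82313,+0.33144)
r₃ = r₁×r₂ = (+0.34440,-0.51024,+0.78806); SVD([r₁ r₂ r₃]) → R = UVᵀ:
  R  [+0.81779 +0.46110 +0.34440]
  R  [-0.24923 +0.82313 -0.51024]
  R  [-0.51875 +0.33144 +0.78806]
t = (+0.01468, -0.11944, +0.65922) m
tr R = 2.428982; θ = arccos((tr R − 1)/2) = 0.774900 rad = 44.399°
axis k = ((R−Rᵀ)₃₂, (R−Rᵀ)₁₃, (R−Rᵀ)₂₁) / (2 sinθ) = (+0.601503, +0.616852, -0.507630)
rvec = θ·k = (+0.466105, +0.477998, -0.393363)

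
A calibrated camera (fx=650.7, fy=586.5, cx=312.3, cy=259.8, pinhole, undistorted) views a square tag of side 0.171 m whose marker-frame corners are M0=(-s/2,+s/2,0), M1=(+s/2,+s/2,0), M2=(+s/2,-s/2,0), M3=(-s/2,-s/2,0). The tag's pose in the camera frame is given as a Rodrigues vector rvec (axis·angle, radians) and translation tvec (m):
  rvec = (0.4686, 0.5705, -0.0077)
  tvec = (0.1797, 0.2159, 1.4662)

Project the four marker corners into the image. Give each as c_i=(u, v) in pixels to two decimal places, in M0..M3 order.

Intrinsics K: fx=650.7, fy=586.5, cx=312.3, cy=259.8
Marker side s = 0.171 m; corners in marker frame (Z=0):
  M0 = (-0.0855, +0.0855, 0)
  M1 = (+0.0855, +0.0855, 0)
  M2 = (+0.0855, -0.0855, 0)
  M3 = (-0.0855, -0.0855, 0)
rvec = (0.4686, 0.5705, -0.0077), |rvec| = θ = 0.73832 rad = 42.303°
Rodrigues: sinθ=0.67305, 1−cosθ=0.26040; R = I + sinθ·[k]× + (1−cosθ)·[k]×²:
    [+0.84450 +0.13472 +0.51834]
    [+0.12069 +0.89508 -0.42927]
    [-0.52179 +0.42507 +0.73963]
t = (0.1797, 0.2159, 1.4662) m
M0: Pc = R·M0+t = (+0.11901, +0.28211, +1.54716); u = 650.7·(+0.11901)/1.54716 + 312.3 = 362.3549, v = 586.5·(+0.28211)/1.54716 + 259.8 = 366.7431
M1: Pc = R·M1+t = (+0.26342, +0.30275, +1.45793); u = 650.7·(+0.26342)/1.45793 + 312.3 = 429.8704, v = 586.5·(+0.30275)/1.45793 + 259.8 = 381.5901
M2: Pc = R·M2+t = (+0.24039, +0.14969, +1.38524); u = 650.7·(+0.24039)/1.38524 + 312.3 = 425.2179, v = 586.5·(+0.14969)/1.38524 + 259.8 = 323.1773
M3: Pc = R·M3+t = (+0.09598, +0.12905, +1.47447); u = 650.7·(+0.09598)/1.47447 + 312.3 = 354.6556, v = 586.5·(+0.12905)/1.47447 + 259.8 = 311.1332

c0=(362.35, 366.74) c1=(429.87, 381.59) c2=(425.22, 323.18) c3=(354.66, 311.13)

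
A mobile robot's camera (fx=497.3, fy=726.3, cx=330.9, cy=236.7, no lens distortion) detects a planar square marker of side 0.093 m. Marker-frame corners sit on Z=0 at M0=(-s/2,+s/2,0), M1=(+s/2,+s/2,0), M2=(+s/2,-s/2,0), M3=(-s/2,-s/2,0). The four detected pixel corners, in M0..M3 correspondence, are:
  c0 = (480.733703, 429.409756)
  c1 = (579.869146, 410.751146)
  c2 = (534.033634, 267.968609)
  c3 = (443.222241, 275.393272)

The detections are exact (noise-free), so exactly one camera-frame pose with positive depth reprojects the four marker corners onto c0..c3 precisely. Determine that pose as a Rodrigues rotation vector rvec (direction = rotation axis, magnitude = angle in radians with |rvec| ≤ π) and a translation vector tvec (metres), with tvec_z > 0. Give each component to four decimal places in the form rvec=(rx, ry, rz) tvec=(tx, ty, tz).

Intrinsics K: fx=497.3, fy=726.3, cx=330.9, cy=236.7
Marker side s = 0.093 m; corners in marker frame (Z=0):
  M0 = (-0.0465, +0.0465, 0)
  M1 = (+0.0465, +0.0465, 0)
  M2 = (+0.0465, -0.0465, 0)
  M3 = (-0.0465, -0.0465, 0)
Detected image corners:
  c0 = (480.733703, 429.409756) px
  c1 = (579.869146, 410.751146) px
  c2 = (534.033634, 267.968609) px
  c3 = (443.222241, 275.393272) px
Planar DLT: solve 8×8 A·h = b for H (H[2,2]=1):
  H  [+1377.28639 -187.94993 +509.80680]
  H  [+106.78703 +1160.89974 +341.34972]
  H  [+0.70402 -1.25135 +1.00000]
B = K⁻¹H; ‖b₁‖=2.407780, ‖b₂‖=2.407780; λ = 2/(‖b₁‖+‖b₂‖) = 0.415320, sign → tz>0 ⇒ λ=+0.415320
r₁ = λ·B[:,0] = (+0.95569,-0.03423,+0.29239); r₂ = λ·B[:,1] = (+0.18884,+0.83321,-0.51971)
r₃ = r₁×r₂ = (-0.22584,+0.55190,+0.80275); SVD([r₁ r₂ r₃]) → R = UVᵀ:
  R  [+0.95569 +0.18884 -0.22584]
  R  [-0.03423 +0.83321 +0.55190]
  R  [+0.29239 -0.51971 +0.80275]
t = (+0.14941, +0.05984, +0.41532) m
tr R = 2.591647; θ = arccos((tr R − 1)/2) = 0.650430 rad = 37.267°
axis k = ((R−Rᵀ)₃₂, (R−Rᵀ)₁₃, (R−Rᵀ)₂₁) / (2 sinθ) = (-0.884851, -0.427914, -0.184195)
rvec = θ·k = (-0.575534, -0.278328, -0.119806)

rvec=(-0.5755, -0.2783, -0.1198) tvec=(0.1494, 0.0598, 0.4153)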